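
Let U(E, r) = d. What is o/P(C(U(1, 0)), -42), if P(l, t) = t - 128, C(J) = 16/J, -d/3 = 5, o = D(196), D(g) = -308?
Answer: 154/85 ≈ 1.8118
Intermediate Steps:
o = -308
d = -15 (d = -3*5 = -15)
U(E, r) = -15
P(l, t) = -128 + t
o/P(C(U(1, 0)), -42) = -308/(-128 - 42) = -308/(-170) = -308*(-1/170) = 154/85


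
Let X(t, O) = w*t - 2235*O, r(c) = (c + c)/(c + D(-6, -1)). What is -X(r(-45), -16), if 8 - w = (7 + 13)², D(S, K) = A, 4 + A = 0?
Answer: -35040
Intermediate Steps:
A = -4 (A = -4 + 0 = -4)
D(S, K) = -4
w = -392 (w = 8 - (7 + 13)² = 8 - 1*20² = 8 - 1*400 = 8 - 400 = -392)
r(c) = 2*c/(-4 + c) (r(c) = (c + c)/(c - 4) = (2*c)/(-4 + c) = 2*c/(-4 + c))
X(t, O) = -2235*O - 392*t (X(t, O) = -392*t - 2235*O = -2235*O - 392*t)
-X(r(-45), -16) = -(-2235*(-16) - 784*(-45)/(-4 - 45)) = -(35760 - 784*(-45)/(-49)) = -(35760 - 784*(-45)*(-1)/49) = -(35760 - 392*90/49) = -(35760 - 720) = -1*35040 = -35040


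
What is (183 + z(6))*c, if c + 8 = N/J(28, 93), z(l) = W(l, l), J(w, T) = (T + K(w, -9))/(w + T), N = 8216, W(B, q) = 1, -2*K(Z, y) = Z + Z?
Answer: 14063488/5 ≈ 2.8127e+6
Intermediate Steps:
K(Z, y) = -Z (K(Z, y) = -(Z + Z)/2 = -Z)
J(w, T) = (T - w)/(T + w) (J(w, T) = (T - w)/(w + T) = (T - w)/(T + w))
z(l) = 1
c = 76432/5 (c = -8 + 8216/(((93 - 1*28)/(93 + 28))) = -8 + 8216/(((93 - 28)/121)) = -8 + 8216/(((1/121)*65)) = -8 + 8216/(65/121) = -8 + 8216*(121/65) = -8 + 76472/5 = 76432/5 ≈ 15286.)
(183 + z(6))*c = (183 + 1)*(76432/5) = 184*(76432/5) = 14063488/5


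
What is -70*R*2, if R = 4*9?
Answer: -5040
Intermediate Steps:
R = 36
-70*R*2 = -2520*2 = -70*72 = -5040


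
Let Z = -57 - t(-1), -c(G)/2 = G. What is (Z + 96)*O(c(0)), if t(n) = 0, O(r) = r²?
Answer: 0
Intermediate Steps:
c(G) = -2*G
Z = -57 (Z = -57 - 1*0 = -57 + 0 = -57)
(Z + 96)*O(c(0)) = (-57 + 96)*(-2*0)² = 39*0² = 39*0 = 0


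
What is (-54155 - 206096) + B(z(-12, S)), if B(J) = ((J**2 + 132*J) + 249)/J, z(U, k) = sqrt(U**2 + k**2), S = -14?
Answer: -260119 + 589*sqrt(85)/170 ≈ -2.6009e+5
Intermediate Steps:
B(J) = (249 + J**2 + 132*J)/J
(-54155 - 206096) + B(z(-12, S)) = (-54155 - 206096) + (132 + sqrt((-12)**2 + (-14)**2) + 249/(sqrt((-12)**2 + (-14)**2))) = -260251 + (132 + sqrt(144 + 196) + 249/(sqrt(144 + 196))) = -260251 + (132 + sqrt(340) + 249/(sqrt(340))) = -260251 + (132 + 2*sqrt(85) + 249/((2*sqrt(85)))) = -260251 + (132 + 2*sqrt(85) + 249*(sqrt(85)/170)) = -260251 + (132 + 2*sqrt(85) + 249*sqrt(85)/170) = -260251 + (132 + 589*sqrt(85)/170) = -260119 + 589*sqrt(85)/170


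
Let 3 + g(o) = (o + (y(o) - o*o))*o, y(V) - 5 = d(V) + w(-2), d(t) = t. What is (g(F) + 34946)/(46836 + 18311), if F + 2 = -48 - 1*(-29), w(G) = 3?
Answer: 44918/65147 ≈ 0.68949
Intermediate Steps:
F = -21 (F = -2 + (-48 - 1*(-29)) = -2 + (-48 + 29) = -2 - 19 = -21)
y(V) = 8 + V (y(V) = 5 + (V + 3) = 5 + (3 + V) = 8 + V)
g(o) = -3 + o*(8 - o² + 2*o) (g(o) = -3 + (o + ((8 + o) - o*o))*o = -3 + (o + ((8 + o) - o²))*o = -3 + (o + (8 + o - o²))*o = -3 + (8 - o² + 2*o)*o = -3 + o*(8 - o² + 2*o))
(g(F) + 34946)/(46836 + 18311) = ((-3 + (-21)² - 1*(-21)³ - 21*(8 - 21)) + 34946)/(46836 + 18311) = ((-3 + 441 - 1*(-9261) - 21*(-13)) + 34946)/65147 = ((-3 + 441 + 9261 + 273) + 34946)*(1/65147) = (9972 + 34946)*(1/65147) = 44918*(1/65147) = 44918/65147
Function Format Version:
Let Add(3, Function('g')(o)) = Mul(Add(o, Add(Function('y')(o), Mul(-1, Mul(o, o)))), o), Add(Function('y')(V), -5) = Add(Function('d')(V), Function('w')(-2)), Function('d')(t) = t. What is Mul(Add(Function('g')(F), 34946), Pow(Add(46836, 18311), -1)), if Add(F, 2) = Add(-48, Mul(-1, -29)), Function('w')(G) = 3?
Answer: Rational(44918, 65147) ≈ 0.68949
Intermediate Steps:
F = -21 (F = Add(-2, Add(-48, Mul(-1, -29))) = Add(-2, Add(-48, 29)) = Add(-2, -19) = -21)
Function('y')(V) = Add(8, V) (Function('y')(V) = Add(5, Add(V, 3)) = Add(5, Add(3, V)) = Add(8, V))
Function('g')(o) = Add(-3, Mul(o, Add(8, Mul(-1, Pow(o, 2)), Mul(2, o)))) (Function('g')(o) = Add(-3, Mul(Add(o, Add(Add(8, o), Mul(-1, Mul(o, o)))), o)) = Add(-3, Mul(Add(o, Add(Add(8, o), Mul(-1, Pow(o, 2)))), o)) = Add(-3, Mul(Add(o, Add(8, o, Mul(-1, Pow(o, 2)))), o)) = Add(-3, Mul(Add(8, Mul(-1, Pow(o, 2)), Mul(2, o)), o)) = Add(-3, Mul(o, Add(8, Mul(-1, Pow(o, 2)), Mul(2, o)))))
Mul(Add(Function('g')(F), 34946), Pow(Add(46836, 18311), -1)) = Mul(Add(Add(-3, Pow(-21, 2), Mul(-1, Pow(-21, 3)), Mul(-21, Add(8, -21))), 34946), Pow(Add(46836, 18311), -1)) = Mul(Add(Add(-3, 441, Mul(-1, -9261), Mul(-21, -13)), 34946), Pow(65147, -1)) = Mul(Add(Add(-3, 441, 9261, 273), 34946), Rational(1, 65147)) = Mul(Add(9972, 34946), Rational(1, 65147)) = Mul(44918, Rational(1, 65147)) = Rational(44918, 65147)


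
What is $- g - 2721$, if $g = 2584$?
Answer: $-5305$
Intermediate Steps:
$- g - 2721 = \left(-1\right) 2584 - 2721 = -2584 - 2721 = -5305$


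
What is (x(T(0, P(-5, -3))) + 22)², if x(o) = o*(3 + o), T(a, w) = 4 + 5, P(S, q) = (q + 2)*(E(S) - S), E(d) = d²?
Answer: 16900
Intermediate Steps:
P(S, q) = (2 + q)*(S² - S) (P(S, q) = (q + 2)*(S² - S) = (2 + q)*(S² - S))
T(a, w) = 9
(x(T(0, P(-5, -3))) + 22)² = (9*(3 + 9) + 22)² = (9*12 + 22)² = (108 + 22)² = 130² = 16900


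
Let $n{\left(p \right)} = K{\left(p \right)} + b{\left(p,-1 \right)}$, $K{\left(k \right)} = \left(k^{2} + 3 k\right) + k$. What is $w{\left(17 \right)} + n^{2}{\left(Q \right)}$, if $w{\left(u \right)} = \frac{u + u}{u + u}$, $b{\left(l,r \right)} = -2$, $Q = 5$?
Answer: $1850$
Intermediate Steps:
$K{\left(k \right)} = k^{2} + 4 k$
$w{\left(u \right)} = 1$ ($w{\left(u \right)} = \frac{2 u}{2 u} = 2 u \frac{1}{2 u} = 1$)
$n{\left(p \right)} = -2 + p \left(4 + p\right)$ ($n{\left(p \right)} = p \left(4 + p\right) - 2 = -2 + p \left(4 + p\right)$)
$w{\left(17 \right)} + n^{2}{\left(Q \right)} = 1 + \left(-2 + 5 \left(4 + 5\right)\right)^{2} = 1 + \left(-2 + 5 \cdot 9\right)^{2} = 1 + \left(-2 + 45\right)^{2} = 1 + 43^{2} = 1 + 1849 = 1850$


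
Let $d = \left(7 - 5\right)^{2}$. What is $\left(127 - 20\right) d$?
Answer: $428$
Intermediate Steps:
$d = 4$ ($d = 2^{2} = 4$)
$\left(127 - 20\right) d = \left(127 - 20\right) 4 = 107 \cdot 4 = 428$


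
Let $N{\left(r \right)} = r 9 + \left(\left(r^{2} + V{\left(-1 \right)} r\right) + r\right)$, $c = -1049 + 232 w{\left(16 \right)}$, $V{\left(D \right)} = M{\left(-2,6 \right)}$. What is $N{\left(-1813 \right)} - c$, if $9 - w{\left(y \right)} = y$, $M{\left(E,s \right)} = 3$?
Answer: $3266073$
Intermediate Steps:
$w{\left(y \right)} = 9 - y$
$V{\left(D \right)} = 3$
$c = -2673$ ($c = -1049 + 232 \left(9 - 16\right) = -1049 + 232 \left(-7\right) = -1049 - 1624 = -2673$)
$N{\left(r \right)} = r^{2} + 13 r$ ($N{\left(r \right)} = r 9 + \left(\left(r^{2} + 3 r\right) + r\right) = 9 r + \left(r^{2} + 4 r\right) = r^{2} + 13 r$)
$N{\left(-1813 \right)} - c = - 1813 \left(13 - 1813\right) - -2673 = \left(-1813\right) \left(-1800\right) + 2673 = 3263400 + 2673 = 3266073$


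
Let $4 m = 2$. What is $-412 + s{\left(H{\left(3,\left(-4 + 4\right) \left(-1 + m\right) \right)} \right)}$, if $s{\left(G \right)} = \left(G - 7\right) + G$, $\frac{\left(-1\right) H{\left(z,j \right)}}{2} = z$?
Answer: $-431$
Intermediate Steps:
$m = \frac{1}{2}$ ($m = \frac{1}{4} \cdot 2 = \frac{1}{2} \approx 0.5$)
$H{\left(z,j \right)} = - 2 z$
$s{\left(G \right)} = -7 + 2 G$ ($s{\left(G \right)} = \left(-7 + G\right) + G = -7 + 2 G$)
$-412 + s{\left(H{\left(3,\left(-4 + 4\right) \left(-1 + m\right) \right)} \right)} = -412 + \left(-7 + 2 \left(\left(-2\right) 3\right)\right) = -412 + \left(-7 + 2 \left(-6\right)\right) = -412 - 19 = -431$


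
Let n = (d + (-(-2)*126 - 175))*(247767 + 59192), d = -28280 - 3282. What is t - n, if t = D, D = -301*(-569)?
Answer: 9664775384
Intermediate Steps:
D = 171269
t = 171269
d = -31562
n = -9664604115 (n = (-31562 + (-(-2)*126 - 175))*(247767 + 59192) = (-31562 + (-2*(-126) - 175))*306959 = (-31562 + (252 - 175))*306959 = (-31562 + 77)*306959 = -31485*306959 = -9664604115)
t - n = 171269 - 1*(-9664604115) = 171269 + 9664604115 = 9664775384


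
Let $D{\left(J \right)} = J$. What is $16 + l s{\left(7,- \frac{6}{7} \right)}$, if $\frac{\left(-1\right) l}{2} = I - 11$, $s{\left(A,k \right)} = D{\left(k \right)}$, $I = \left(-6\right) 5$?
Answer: $- \frac{380}{7} \approx -54.286$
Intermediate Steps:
$I = -30$
$s{\left(A,k \right)} = k$
$l = 82$ ($l = - 2 \left(-30 - 11\right) = \left(-2\right) \left(-41\right) = 82$)
$16 + l s{\left(7,- \frac{6}{7} \right)} = 16 + 82 \left(- \frac{6}{7}\right) = 16 - \frac{492}{7} = - \frac{380}{7}$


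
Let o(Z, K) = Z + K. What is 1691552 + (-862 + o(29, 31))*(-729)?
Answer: 2276210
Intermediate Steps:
o(Z, K) = K + Z
1691552 + (-862 + o(29, 31))*(-729) = 1691552 + (-862 + (31 + 29))*(-729) = 1691552 + (-862 + 60)*(-729) = 1691552 - 802*(-729) = 1691552 + 584658 = 2276210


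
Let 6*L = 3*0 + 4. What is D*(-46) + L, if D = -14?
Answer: 1934/3 ≈ 644.67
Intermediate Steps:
L = ⅔ (L = (3*0 + 4)/6 = (0 + 4)/6 = (⅙)*4 = ⅔ ≈ 0.66667)
D*(-46) + L = -14*(-46) + ⅔ = 644 + ⅔ = 1934/3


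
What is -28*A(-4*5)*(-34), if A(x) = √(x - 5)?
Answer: 4760*I ≈ 4760.0*I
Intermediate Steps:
A(x) = √(-5 + x)
-28*A(-4*5)*(-34) = -28*√(-5 - 4*5)*(-34) = -28*√(-5 - 20)*(-34) = -140*I*(-34) = 4760*I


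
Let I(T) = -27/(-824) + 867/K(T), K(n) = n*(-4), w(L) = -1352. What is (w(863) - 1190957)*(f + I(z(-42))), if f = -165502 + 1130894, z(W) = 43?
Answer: -40783635076274027/35432 ≈ -1.1510e+12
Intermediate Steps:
K(n) = -4*n
f = 965392
I(T) = 27/824 - 867/(4*T) (I(T) = -27/(-824) + 867/((-4*T)) = -27*(-1/824) + 867*(-1/(4*T)) = 27/824 - 867/(4*T))
(w(863) - 1190957)*(f + I(z(-42))) = (-1352 - 1190957)*(965392 + (3/824)*(-59534 + 9*43)/43) = -1192309*(965392 + (3/824)*(1/43)*(-59534 + 387)) = -1192309*(965392 + (3/824)*(1/43)*(-59147)) = -1192309*(965392 - 177441/35432) = -1192309*34205591903/35432 = -40783635076274027/35432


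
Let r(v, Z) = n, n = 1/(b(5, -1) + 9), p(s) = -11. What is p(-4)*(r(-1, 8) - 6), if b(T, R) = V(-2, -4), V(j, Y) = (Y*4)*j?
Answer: 2695/41 ≈ 65.732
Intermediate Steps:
V(j, Y) = 4*Y*j (V(j, Y) = (4*Y)*j = 4*Y*j)
b(T, R) = 32 (b(T, R) = 4*(-4)*(-2) = 32)
n = 1/41 (n = 1/(32 + 9) = 1/41 ≈ 0.024390)
r(v, Z) = 1/41
p(-4)*(r(-1, 8) - 6) = -11*(1/41 - 6) = -11*(-245/41) = 2695/41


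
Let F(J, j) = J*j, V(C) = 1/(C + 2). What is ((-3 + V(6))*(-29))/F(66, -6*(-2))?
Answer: 667/6336 ≈ 0.10527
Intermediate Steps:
V(C) = 1/(2 + C)
((-3 + V(6))*(-29))/F(66, -6*(-2)) = ((-3 + 1/(2 + 6))*(-29))/((66*(-6*(-2)))) = ((-3 + 1/8)*(-29))/((66*12)) = ((-3 + ⅛)*(-29))/792 = -23/8*(-29)*(1/792) = (667/8)*(1/792) = 667/6336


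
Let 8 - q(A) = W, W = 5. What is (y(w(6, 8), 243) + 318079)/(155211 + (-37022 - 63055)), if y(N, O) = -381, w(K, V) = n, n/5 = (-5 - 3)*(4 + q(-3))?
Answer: 158849/27567 ≈ 5.7623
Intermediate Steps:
q(A) = 3 (q(A) = 8 - 1*5 = 8 - 5 = 3)
n = -280 (n = 5*((-5 - 3)*(4 + 3)) = 5*(-8*7) = 5*(-56) = -280)
w(K, V) = -280
(y(w(6, 8), 243) + 318079)/(155211 + (-37022 - 63055)) = (-381 + 318079)/(155211 + (-37022 - 63055)) = 317698/(155211 - 100077) = 317698/55134 = 317698*(1/55134) = 158849/27567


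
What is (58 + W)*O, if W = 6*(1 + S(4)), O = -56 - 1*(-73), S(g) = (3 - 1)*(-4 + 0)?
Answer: 272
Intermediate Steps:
S(g) = -8 (S(g) = 2*(-4) = -8)
O = 17 (O = -56 + 73 = 17)
W = -42 (W = 6*(1 - 8) = 6*(-7) = -42)
(58 + W)*O = (58 - 42)*17 = 16*17 = 272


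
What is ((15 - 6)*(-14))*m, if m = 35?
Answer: -4410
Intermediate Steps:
((15 - 6)*(-14))*m = ((15 - 6)*(-14))*35 = (9*(-14))*35 = -126*35 = -4410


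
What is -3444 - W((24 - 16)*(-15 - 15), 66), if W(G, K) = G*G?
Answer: -61044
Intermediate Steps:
W(G, K) = G²
-3444 - W((24 - 16)*(-15 - 15), 66) = -3444 - ((24 - 16)*(-15 - 15))² = -3444 - (8*(-30))² = -3444 - 1*(-240)² = -3444 - 1*57600 = -3444 - 57600 = -61044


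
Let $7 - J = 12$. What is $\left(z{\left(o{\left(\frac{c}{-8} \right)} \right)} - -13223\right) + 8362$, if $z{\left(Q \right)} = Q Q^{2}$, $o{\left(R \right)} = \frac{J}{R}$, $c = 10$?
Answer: $21649$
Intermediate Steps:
$J = -5$ ($J = 7 - 12 = -5$)
$o{\left(R \right)} = - \frac{5}{R}$
$z{\left(Q \right)} = Q^{3}$
$\left(z{\left(o{\left(\frac{c}{-8} \right)} \right)} - -13223\right) + 8362 = \left(\left(- \frac{5}{10 \frac{1}{-8}}\right)^{3} - -13223\right) + 8362 = \left(\left(- \frac{5}{10 \left(- \frac{1}{8}\right)}\right)^{3} + 13223\right) + 8362 = \left(\left(- \frac{5}{- \frac{5}{4}}\right)^{3} + 13223\right) + 8362 = \left(\left(\left(-5\right) \left(- \frac{4}{5}\right)\right)^{3} + 13223\right) + 8362 = \left(4^{3} + 13223\right) + 8362 = \left(64 + 13223\right) + 8362 = 13287 + 8362 = 21649$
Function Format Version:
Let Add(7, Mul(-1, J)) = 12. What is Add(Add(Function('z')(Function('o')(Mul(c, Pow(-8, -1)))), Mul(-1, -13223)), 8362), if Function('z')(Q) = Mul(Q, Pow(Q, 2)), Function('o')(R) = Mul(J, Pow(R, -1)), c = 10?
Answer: 21649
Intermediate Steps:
J = -5 (J = Add(7, Mul(-1, 12)) = Add(7, -12) = -5)
Function('o')(R) = Mul(-5, Pow(R, -1))
Function('z')(Q) = Pow(Q, 3)
Add(Add(Function('z')(Function('o')(Mul(c, Pow(-8, -1)))), Mul(-1, -13223)), 8362) = Add(Add(Pow(Mul(-5, Pow(Mul(10, Pow(-8, -1)), -1)), 3), Mul(-1, -13223)), 8362) = Add(Add(Pow(Mul(-5, Pow(Mul(10, Rational(-1, 8)), -1)), 3), 13223), 8362) = Add(Add(Pow(Mul(-5, Pow(Rational(-5, 4), -1)), 3), 13223), 8362) = Add(Add(Pow(Mul(-5, Rational(-4, 5)), 3), 13223), 8362) = Add(Add(Pow(4, 3), 13223), 8362) = Add(Add(64, 13223), 8362) = Add(13287, 8362) = 21649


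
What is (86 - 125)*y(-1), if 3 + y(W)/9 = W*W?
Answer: 702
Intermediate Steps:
y(W) = -27 + 9*W**2 (y(W) = -27 + 9*(W*W) = -27 + 9*W**2)
(86 - 125)*y(-1) = (86 - 125)*(-27 + 9*(-1)**2) = -39*(-27 + 9*1) = -39*(-27 + 9) = -39*(-18) = 702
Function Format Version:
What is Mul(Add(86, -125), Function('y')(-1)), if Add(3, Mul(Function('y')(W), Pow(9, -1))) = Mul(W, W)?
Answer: 702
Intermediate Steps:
Function('y')(W) = Add(-27, Mul(9, Pow(W, 2))) (Function('y')(W) = Add(-27, Mul(9, Mul(W, W))) = Add(-27, Mul(9, Pow(W, 2))))
Mul(Add(86, -125), Function('y')(-1)) = Mul(Add(86, -125), Add(-27, Mul(9, Pow(-1, 2)))) = Mul(-39, Add(-27, Mul(9, 1))) = Mul(-39, Add(-27, 9)) = Mul(-39, -18) = 702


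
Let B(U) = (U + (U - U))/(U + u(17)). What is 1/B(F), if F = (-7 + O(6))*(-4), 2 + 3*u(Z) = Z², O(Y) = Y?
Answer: 299/12 ≈ 24.917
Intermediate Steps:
u(Z) = -⅔ + Z²/3
F = 4 (F = (-7 + 6)*(-4) = -1*(-4) = 4)
B(U) = U/(287/3 + U) (B(U) = (U + (U - U))/(U + (-⅔ + (⅓)*17²)) = (U + 0)/(U + (-⅔ + (⅓)*289)) = U/(U + (-⅔ + 289/3)) = U/(U + 287/3) = U/(287/3 + U))
1/B(F) = 1/(3*4/(287 + 3*4)) = 1/(3*4/(287 + 12)) = 1/(3*4/299) = 1/(3*4*(1/299)) = 1/(12/299) = 299/12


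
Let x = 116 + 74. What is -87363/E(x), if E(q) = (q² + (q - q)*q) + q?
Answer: -87363/36290 ≈ -2.4074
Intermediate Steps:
x = 190
E(q) = q + q² (E(q) = (q² + 0*q) + q = (q² + 0) + q = q² + q = q + q²)
-87363/E(x) = -87363*1/(190*(1 + 190)) = -87363/(190*191) = -87363/36290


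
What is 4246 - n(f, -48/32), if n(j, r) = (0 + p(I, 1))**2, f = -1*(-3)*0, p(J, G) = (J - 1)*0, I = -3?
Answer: 4246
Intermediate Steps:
p(J, G) = 0 (p(J, G) = (-1 + J)*0 = 0)
f = 0 (f = 3*0 = 0)
n(j, r) = 0 (n(j, r) = (0 + 0)**2 = 0**2 = 0)
4246 - n(f, -48/32) = 4246 - 1*0 = 4246 + 0 = 4246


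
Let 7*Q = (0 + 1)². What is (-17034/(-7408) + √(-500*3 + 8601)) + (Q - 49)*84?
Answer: -15192699/3704 + 3*√789 ≈ -4017.4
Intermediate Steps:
Q = ⅐ (Q = (0 + 1)²/7 = (⅐)*1² = (⅐)*1 = ⅐ ≈ 0.14286)
(-17034/(-7408) + √(-500*3 + 8601)) + (Q - 49)*84 = (-17034/(-7408) + √(-500*3 + 8601)) + (⅐ - 49)*84 = (-17034*(-1/7408) + √(-1500 + 8601)) - 342/7*84 = (8517/3704 + √7101) - 4104 = (8517/3704 + 3*√789) - 4104 = -15192699/3704 + 3*√789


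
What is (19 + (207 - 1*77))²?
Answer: 22201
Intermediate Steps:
(19 + (207 - 1*77))² = (19 + (207 - 77))² = (19 + 130)² = 149² = 22201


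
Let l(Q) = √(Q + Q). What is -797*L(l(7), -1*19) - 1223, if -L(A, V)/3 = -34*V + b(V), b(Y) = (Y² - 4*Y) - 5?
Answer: 2576275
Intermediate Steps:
l(Q) = √2*√Q (l(Q) = √(2*Q) = √2*√Q)
b(Y) = -5 + Y² - 4*Y
L(A, V) = 15 - 3*V² + 114*V (L(A, V) = -3*(-34*V + (-5 + V² - 4*V)) = -3*(-5 + V² - 38*V) = 15 - 3*V² + 114*V)
-797*L(l(7), -1*19) - 1223 = -797*(15 - 3*(-1*19)² + 114*(-1*19)) - 1223 = -797*(15 - 3*(-19)² + 114*(-19)) - 1223 = -797*(15 - 3*361 - 2166) - 1223 = -797*(15 - 1083 - 2166) - 1223 = -797*(-3234) - 1223 = 2577498 - 1223 = 2576275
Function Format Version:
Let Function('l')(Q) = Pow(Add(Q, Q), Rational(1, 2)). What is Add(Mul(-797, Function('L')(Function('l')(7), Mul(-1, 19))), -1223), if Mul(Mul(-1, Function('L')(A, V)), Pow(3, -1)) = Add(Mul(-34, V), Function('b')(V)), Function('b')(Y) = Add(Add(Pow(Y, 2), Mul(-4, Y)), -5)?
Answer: 2576275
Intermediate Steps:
Function('l')(Q) = Mul(Pow(2, Rational(1, 2)), Pow(Q, Rational(1, 2))) (Function('l')(Q) = Pow(Mul(2, Q), Rational(1, 2)) = Mul(Pow(2, Rational(1, 2)), Pow(Q, Rational(1, 2))))
Function('b')(Y) = Add(-5, Pow(Y, 2), Mul(-4, Y))
Function('L')(A, V) = Add(15, Mul(-3, Pow(V, 2)), Mul(114, V)) (Function('L')(A, V) = Mul(-3, Add(Mul(-34, V), Add(-5, Pow(V, 2), Mul(-4, V)))) = Mul(-3, Add(-5, Pow(V, 2), Mul(-38, V))) = Add(15, Mul(-3, Pow(V, 2)), Mul(114, V)))
Add(Mul(-797, Function('L')(Function('l')(7), Mul(-1, 19))), -1223) = Add(Mul(-797, Add(15, Mul(-3, Pow(Mul(-1, 19), 2)), Mul(114, Mul(-1, 19)))), -1223) = Add(Mul(-797, Add(15, Mul(-3, Pow(-19, 2)), Mul(114, -19))), -1223) = Add(Mul(-797, Add(15, Mul(-3, 361), -2166)), -1223) = Add(Mul(-797, Add(15, -1083, -2166)), -1223) = Add(Mul(-797, -3234), -1223) = Add(2577498, -1223) = 2576275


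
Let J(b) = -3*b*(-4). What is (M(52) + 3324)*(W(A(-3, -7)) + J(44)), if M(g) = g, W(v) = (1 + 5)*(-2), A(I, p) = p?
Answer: 1742016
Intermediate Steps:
W(v) = -12 (W(v) = 6*(-2) = -12)
J(b) = 12*b
(M(52) + 3324)*(W(A(-3, -7)) + J(44)) = (52 + 3324)*(-12 + 12*44) = 3376*(-12 + 528) = 3376*516 = 1742016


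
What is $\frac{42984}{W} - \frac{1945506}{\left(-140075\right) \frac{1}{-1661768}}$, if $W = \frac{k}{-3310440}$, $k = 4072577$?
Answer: $- \frac{13186490525532276816}{570466223275} \approx -2.3115 \cdot 10^{7}$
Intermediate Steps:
$W = - \frac{4072577}{3310440}$ ($W = \frac{4072577}{-3310440} = 4072577 \left(- \frac{1}{3310440}\right) = - \frac{4072577}{3310440} \approx -1.2302$)
$\frac{42984}{W} - \frac{1945506}{\left(-140075\right) \frac{1}{-1661768}} = \frac{42984}{- \frac{4072577}{3310440}} - \frac{1945506}{\left(-140075\right) \frac{1}{-1661768}} = 42984 \left(- \frac{3310440}{4072577}\right) - \frac{1945506}{\left(-140075\right) \left(- \frac{1}{1661768}\right)} = - \frac{142295952960}{4072577} - \frac{1945506}{\frac{140075}{1661768}} = - \frac{142295952960}{4072577} - \frac{3232979614608}{140075} = - \frac{13186490525532276816}{570466223275}$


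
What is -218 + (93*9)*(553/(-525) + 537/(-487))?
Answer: -24624842/12175 ≈ -2022.6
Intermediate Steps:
-218 + (93*9)*(553/(-525) + 537/(-487)) = -218 + 837*(553*(-1/525) + 537*(-1/487)) = -218 + 837*(-79/75 - 537/487) = -218 + 837*(-78748/36525) = -218 - 21970692/12175 = -24624842/12175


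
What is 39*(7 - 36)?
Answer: -1131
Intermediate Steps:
39*(7 - 36) = 39*(-29) = -1131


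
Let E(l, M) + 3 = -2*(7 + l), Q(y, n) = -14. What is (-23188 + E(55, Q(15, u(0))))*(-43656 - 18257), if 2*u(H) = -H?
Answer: 1443501595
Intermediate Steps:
u(H) = -H/2 (u(H) = (-H)/2 = -H/2)
E(l, M) = -17 - 2*l (E(l, M) = -3 - 2*(7 + l) = -3 + (-14 - 2*l) = -17 - 2*l)
(-23188 + E(55, Q(15, u(0))))*(-43656 - 18257) = (-23188 + (-17 - 2*55))*(-43656 - 18257) = (-23188 + (-17 - 110))*(-61913) = (-23188 - 127)*(-61913) = -23315*(-61913) = 1443501595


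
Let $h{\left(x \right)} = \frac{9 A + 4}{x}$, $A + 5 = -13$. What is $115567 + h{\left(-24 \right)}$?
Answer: $\frac{1386883}{12} \approx 1.1557 \cdot 10^{5}$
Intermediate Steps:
$A = -18$ ($A = -5 - 13 = -18$)
$h{\left(x \right)} = - \frac{158}{x}$ ($h{\left(x \right)} = \frac{9 \left(-18\right) + 4}{x} = \frac{-162 + 4}{x} = - \frac{158}{x}$)
$115567 + h{\left(-24 \right)} = 115567 - \frac{158}{-24} = 115567 - - \frac{79}{12} = 115567 + \frac{79}{12} = \frac{1386883}{12}$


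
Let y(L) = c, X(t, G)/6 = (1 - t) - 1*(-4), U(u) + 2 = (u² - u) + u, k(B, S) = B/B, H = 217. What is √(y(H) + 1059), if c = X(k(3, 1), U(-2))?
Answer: 19*√3 ≈ 32.909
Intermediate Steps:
k(B, S) = 1
U(u) = -2 + u² (U(u) = -2 + ((u² - u) + u) = -2 + u²)
X(t, G) = 30 - 6*t (X(t, G) = 6*((1 - t) - 1*(-4)) = 6*((1 - t) + 4) = 6*(5 - t) = 30 - 6*t)
c = 24 (c = 30 - 6*1 = 30 - 6 = 24)
y(L) = 24
√(y(H) + 1059) = √(24 + 1059) = √1083 = 19*√3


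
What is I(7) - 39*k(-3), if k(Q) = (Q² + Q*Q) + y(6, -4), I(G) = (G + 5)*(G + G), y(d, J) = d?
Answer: -768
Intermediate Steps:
I(G) = 2*G*(5 + G) (I(G) = (5 + G)*(2*G) = 2*G*(5 + G))
k(Q) = 6 + 2*Q² (k(Q) = (Q² + Q*Q) + 6 = (Q² + Q²) + 6 = 2*Q² + 6 = 6 + 2*Q²)
I(7) - 39*k(-3) = 2*7*(5 + 7) - 39*(6 + 2*(-3)²) = 2*7*12 - 39*(6 + 2*9) = 168 - 39*(6 + 18) = 168 - 39*24 = 168 - 936 = -768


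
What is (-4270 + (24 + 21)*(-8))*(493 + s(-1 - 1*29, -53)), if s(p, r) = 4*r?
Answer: -1301030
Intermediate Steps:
(-4270 + (24 + 21)*(-8))*(493 + s(-1 - 1*29, -53)) = (-4270 + (24 + 21)*(-8))*(493 + 4*(-53)) = (-4270 + 45*(-8))*(493 - 212) = (-4270 - 360)*281 = -4630*281 = -1301030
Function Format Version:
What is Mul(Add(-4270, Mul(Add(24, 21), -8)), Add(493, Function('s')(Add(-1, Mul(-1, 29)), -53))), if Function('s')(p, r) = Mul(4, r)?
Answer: -1301030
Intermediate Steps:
Mul(Add(-4270, Mul(Add(24, 21), -8)), Add(493, Function('s')(Add(-1, Mul(-1, 29)), -53))) = Mul(Add(-4270, Mul(Add(24, 21), -8)), Add(493, Mul(4, -53))) = Mul(Add(-4270, Mul(45, -8)), Add(493, -212)) = Mul(Add(-4270, -360), 281) = Mul(-4630, 281) = -1301030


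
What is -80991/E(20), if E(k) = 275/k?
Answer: -323964/55 ≈ -5890.3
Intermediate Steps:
-80991/E(20) = -80991/(275/20) = -80991/(275*(1/20)) = -80991/55/4 = -80991*4/55 = -323964/55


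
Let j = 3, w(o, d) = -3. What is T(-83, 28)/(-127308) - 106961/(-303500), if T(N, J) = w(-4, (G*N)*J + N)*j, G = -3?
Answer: 567488437/1609915750 ≈ 0.35250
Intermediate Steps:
T(N, J) = -9 (T(N, J) = -3*3 = -9)
T(-83, 28)/(-127308) - 106961/(-303500) = -9/(-127308) - 106961/(-303500) = -9*(-1/127308) - 106961*(-1/303500) = 3/42436 + 106961/303500 = 567488437/1609915750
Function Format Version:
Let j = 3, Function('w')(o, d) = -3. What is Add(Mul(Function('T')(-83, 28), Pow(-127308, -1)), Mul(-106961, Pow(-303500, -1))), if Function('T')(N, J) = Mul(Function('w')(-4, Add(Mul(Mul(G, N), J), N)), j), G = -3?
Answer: Rational(567488437, 1609915750) ≈ 0.35250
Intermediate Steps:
Function('T')(N, J) = -9 (Function('T')(N, J) = Mul(-3, 3) = -9)
Add(Mul(Function('T')(-83, 28), Pow(-127308, -1)), Mul(-106961, Pow(-303500, -1))) = Add(Mul(-9, Pow(-127308, -1)), Mul(-106961, Pow(-303500, -1))) = Add(Mul(-9, Rational(-1, 127308)), Mul(-106961, Rational(-1, 303500))) = Add(Rational(3, 42436), Rational(106961, 303500)) = Rational(567488437, 1609915750)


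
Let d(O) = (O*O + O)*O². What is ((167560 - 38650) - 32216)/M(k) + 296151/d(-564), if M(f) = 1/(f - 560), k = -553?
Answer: -3623423884572157411/33668553024 ≈ -1.0762e+8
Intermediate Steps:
M(f) = 1/(-560 + f)
d(O) = O²*(O + O²) (d(O) = (O² + O)*O² = (O + O²)*O² = O²*(O + O²))
((167560 - 38650) - 32216)/M(k) + 296151/d(-564) = ((167560 - 38650) - 32216)/(1/(-560 - 553)) + 296151/(((-564)³*(1 - 564))) = (128910 - 32216)/(1/(-1113)) + 296151/((-179406144*(-563))) = 96694/(-1/1113) + 296151/101005659072 = 96694*(-1113) + 296151*(1/101005659072) = -107620422 + 98717/33668553024 = -3623423884572157411/33668553024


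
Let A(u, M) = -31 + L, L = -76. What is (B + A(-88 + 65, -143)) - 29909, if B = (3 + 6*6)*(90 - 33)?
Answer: -27793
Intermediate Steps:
A(u, M) = -107 (A(u, M) = -31 - 76 = -107)
B = 2223 (B = (3 + 36)*57 = 39*57 = 2223)
(B + A(-88 + 65, -143)) - 29909 = (2223 - 107) - 29909 = 2116 - 29909 = -27793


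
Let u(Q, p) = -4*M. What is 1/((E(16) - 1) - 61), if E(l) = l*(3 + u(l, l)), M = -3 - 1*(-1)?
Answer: 1/114 ≈ 0.0087719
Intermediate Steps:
M = -2 (M = -3 + 1 = -2)
u(Q, p) = 8 (u(Q, p) = -4*(-2) = 8)
E(l) = 11*l (E(l) = l*(3 + 8) = l*11 = 11*l)
1/((E(16) - 1) - 61) = 1/((11*16 - 1) - 61) = 1/((176 - 1) - 61) = 1/(175 - 61) = 1/114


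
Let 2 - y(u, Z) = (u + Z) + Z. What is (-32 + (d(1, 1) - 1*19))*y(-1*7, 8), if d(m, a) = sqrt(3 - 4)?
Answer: 357 - 7*I ≈ 357.0 - 7.0*I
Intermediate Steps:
d(m, a) = I (d(m, a) = sqrt(-1) = I)
y(u, Z) = 2 - u - 2*Z (y(u, Z) = 2 - ((u + Z) + Z) = 2 - ((Z + u) + Z) = 2 - (u + 2*Z) = 2 + (-u - 2*Z) = 2 - u - 2*Z)
(-32 + (d(1, 1) - 1*19))*y(-1*7, 8) = (-32 + (I - 1*19))*(2 - (-1)*7 - 2*8) = (-32 + (I - 19))*(2 - 1*(-7) - 16) = (-32 + (-19 + I))*(2 + 7 - 16) = (-51 + I)*(-7) = 357 - 7*I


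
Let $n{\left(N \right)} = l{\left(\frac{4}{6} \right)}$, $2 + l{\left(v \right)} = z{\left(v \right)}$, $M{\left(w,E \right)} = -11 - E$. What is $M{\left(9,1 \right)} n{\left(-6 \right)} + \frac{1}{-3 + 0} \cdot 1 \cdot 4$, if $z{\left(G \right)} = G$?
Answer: $\frac{44}{3} \approx 14.667$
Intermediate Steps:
$l{\left(v \right)} = -2 + v$
$n{\left(N \right)} = - \frac{4}{3}$ ($n{\left(N \right)} = -2 + \frac{4}{6} = -2 + 4 \cdot \frac{1}{6} = -2 + \frac{2}{3} = - \frac{4}{3}$)
$M{\left(9,1 \right)} n{\left(-6 \right)} + \frac{1}{-3 + 0} \cdot 1 \cdot 4 = \left(-11 - 1\right) \left(- \frac{4}{3}\right) + \frac{1}{-3 + 0} \cdot 1 \cdot 4 = \left(-11 - 1\right) \left(- \frac{4}{3}\right) + \frac{1}{-3} \cdot 1 \cdot 4 = \left(-12\right) \left(- \frac{4}{3}\right) + \left(- \frac{1}{3}\right) 1 \cdot 4 = 16 - \frac{4}{3} = \frac{44}{3}$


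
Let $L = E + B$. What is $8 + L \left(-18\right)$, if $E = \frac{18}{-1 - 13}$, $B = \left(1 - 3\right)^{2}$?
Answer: $- \frac{286}{7} \approx -40.857$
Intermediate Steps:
$B = 4$ ($B = \left(-2\right)^{2} = 4$)
$E = - \frac{9}{7}$ ($E = \frac{18}{-1 - 13} = \frac{18}{-14} = 18 \left(- \frac{1}{14}\right) = - \frac{9}{7} \approx -1.2857$)
$L = \frac{19}{7}$ ($L = - \frac{9}{7} + 4 = \frac{19}{7} \approx 2.7143$)
$8 + L \left(-18\right) = 8 + \frac{19}{7} \left(-18\right) = 8 - \frac{342}{7} = - \frac{286}{7}$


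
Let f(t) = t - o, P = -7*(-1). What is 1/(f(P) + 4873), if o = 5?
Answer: 1/4875 ≈ 0.00020513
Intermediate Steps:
P = 7
f(t) = -5 + t (f(t) = t - 1*5 = t - 5 = -5 + t)
1/(f(P) + 4873) = 1/((-5 + 7) + 4873) = 1/(2 + 4873) = 1/4875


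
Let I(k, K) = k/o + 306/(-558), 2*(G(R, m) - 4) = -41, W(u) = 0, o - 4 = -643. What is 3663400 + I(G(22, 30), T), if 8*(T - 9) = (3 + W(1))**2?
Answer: 48378853499/13206 ≈ 3.6634e+6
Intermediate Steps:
o = -639 (o = 4 - 643 = -639)
G(R, m) = -33/2 (G(R, m) = 4 + (1/2)*(-41) = 4 - 41/2 = -33/2)
T = 81/8 (T = 9 + (3 + 0)**2/8 = 9 + (1/8)*3**2 = 9 + (1/8)*9 = 9 + 9/8 = 81/8 ≈ 10.125)
I(k, K) = -17/31 - k/639 (I(k, K) = k/(-639) + 306/(-558) = k*(-1/639) + 306*(-1/558) = -k/639 - 17/31 = -17/31 - k/639)
3663400 + I(G(22, 30), T) = 3663400 + (-17/31 - 1/639*(-33/2)) = 3663400 + (-17/31 + 11/426) = 3663400 - 6901/13206 = 48378853499/13206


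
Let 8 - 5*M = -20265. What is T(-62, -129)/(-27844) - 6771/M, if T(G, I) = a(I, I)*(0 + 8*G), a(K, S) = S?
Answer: -559951563/141120353 ≈ -3.9679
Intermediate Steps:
M = 20273/5 (M = 8/5 - ⅕*(-20265) = 8/5 + 4053 = 20273/5 ≈ 4054.6)
T(G, I) = 8*G*I (T(G, I) = I*(0 + 8*G) = I*(8*G) = 8*G*I)
T(-62, -129)/(-27844) - 6771/M = (8*(-62)*(-129))/(-27844) - 6771/20273/5 = 63984*(-1/27844) - 6771*5/20273 = -15996/6961 - 33855/20273 = -559951563/141120353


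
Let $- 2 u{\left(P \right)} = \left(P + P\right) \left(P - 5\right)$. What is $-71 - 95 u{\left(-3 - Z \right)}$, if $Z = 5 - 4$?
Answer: $3349$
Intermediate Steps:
$Z = 1$
$u{\left(P \right)} = - P \left(-5 + P\right)$ ($u{\left(P \right)} = - \frac{\left(P + P\right) \left(P - 5\right)}{2} = - \frac{2 P \left(-5 + P\right)}{2} = - P \left(-5 + P\right)$)
$-71 - 95 u{\left(-3 - Z \right)} = -71 - 95 \left(-3 - 1\right) \left(5 - \left(-3 - 1\right)\right) = -71 - 95 \left(- 4 \left(5 - -4\right)\right) = -71 - 95 \left(- 4 \left(5 + 4\right)\right) = -71 - 95 \left(\left(-4\right) 9\right) = -71 - -3420 = -71 + 3420 = 3349$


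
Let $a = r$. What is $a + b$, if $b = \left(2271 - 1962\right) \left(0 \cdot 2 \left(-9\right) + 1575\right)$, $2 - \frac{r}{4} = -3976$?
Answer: $502587$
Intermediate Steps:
$r = 15912$ ($r = 8 - -15904 = 8 + 15904 = 15912$)
$a = 15912$
$b = 486675$ ($b = 309 \left(0 \left(-9\right) + 1575\right) = 309 \left(0 + 1575\right) = 309 \cdot 1575 = 486675$)
$a + b = 15912 + 486675 = 502587$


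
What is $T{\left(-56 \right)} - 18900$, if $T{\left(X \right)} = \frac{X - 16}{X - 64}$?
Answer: $- \frac{94497}{5} \approx -18899.0$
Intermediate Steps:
$T{\left(X \right)} = \frac{-16 + X}{-64 + X}$
$T{\left(-56 \right)} - 18900 = \frac{-16 - 56}{-64 - 56} - 18900 = \frac{1}{-120} \left(-72\right) - 18900 = \left(- \frac{1}{120}\right) \left(-72\right) - 18900 = \frac{3}{5} - 18900 = - \frac{94497}{5}$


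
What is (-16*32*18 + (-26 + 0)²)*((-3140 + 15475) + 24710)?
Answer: -316364300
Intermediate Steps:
(-16*32*18 + (-26 + 0)²)*((-3140 + 15475) + 24710) = (-512*18 + (-26)²)*(12335 + 24710) = (-9216 + 676)*37045 = -8540*37045 = -316364300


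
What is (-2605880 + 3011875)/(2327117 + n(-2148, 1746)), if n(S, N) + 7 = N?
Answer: 405995/2328856 ≈ 0.17433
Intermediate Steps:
n(S, N) = -7 + N
(-2605880 + 3011875)/(2327117 + n(-2148, 1746)) = (-2605880 + 3011875)/(2327117 + (-7 + 1746)) = 405995/(2327117 + 1739) = 405995/2328856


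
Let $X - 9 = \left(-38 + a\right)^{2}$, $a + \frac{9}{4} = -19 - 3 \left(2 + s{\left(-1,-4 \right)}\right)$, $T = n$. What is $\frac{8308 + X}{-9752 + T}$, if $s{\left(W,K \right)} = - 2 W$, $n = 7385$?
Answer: $- \frac{214297}{37872} \approx -5.6585$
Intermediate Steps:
$T = 7385$
$a = - \frac{133}{4}$ ($a = - \frac{9}{4} - \left(19 + 3 \left(2 - -2\right)\right) = - \frac{9}{4} - \left(19 + 3 \left(2 + 2\right)\right) = - \frac{9}{4} - 31 = - \frac{133}{4} \approx -33.25$)
$X = \frac{81369}{16}$ ($X = 9 + \left(-38 - \frac{133}{4}\right)^{2} = 9 + \left(- \frac{285}{4}\right)^{2} = 9 + \frac{81225}{16} = \frac{81369}{16} \approx 5085.6$)
$\frac{8308 + X}{-9752 + T} = \frac{8308 + \frac{81369}{16}}{-9752 + 7385} = \frac{214297}{16 \left(-2367\right)} = \frac{214297}{16} \left(- \frac{1}{2367}\right) = - \frac{214297}{37872}$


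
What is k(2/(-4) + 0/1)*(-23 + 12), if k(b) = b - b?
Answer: 0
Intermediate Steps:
k(b) = 0
k(2/(-4) + 0/1)*(-23 + 12) = 0*(-23 + 12) = 0*(-11) = 0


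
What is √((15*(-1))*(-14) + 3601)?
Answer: √3811 ≈ 61.733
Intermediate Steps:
√((15*(-1))*(-14) + 3601) = √(-15*(-14) + 3601) = √(210 + 3601) = √3811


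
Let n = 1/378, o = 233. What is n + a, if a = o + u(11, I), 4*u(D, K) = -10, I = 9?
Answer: 43565/189 ≈ 230.50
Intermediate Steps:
u(D, K) = -5/2 (u(D, K) = (¼)*(-10) = -5/2)
a = 461/2 (a = 233 - 5/2 = 461/2 ≈ 230.50)
n = 1/378 ≈ 0.0026455
n + a = 1/378 + 461/2 = 43565/189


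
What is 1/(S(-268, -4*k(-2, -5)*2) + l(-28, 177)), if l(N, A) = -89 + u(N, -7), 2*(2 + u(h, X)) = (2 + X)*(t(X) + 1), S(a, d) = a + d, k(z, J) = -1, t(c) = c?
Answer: -1/336 ≈ -0.0029762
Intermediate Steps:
u(h, X) = -2 + (1 + X)*(2 + X)/2 (u(h, X) = -2 + ((2 + X)*(X + 1))/2 = -2 + ((2 + X)*(1 + X))/2 = -2 + ((1 + X)*(2 + X))/2 = -2 + (1 + X)*(2 + X)/2)
l(N, A) = -76 (l(N, A) = -89 + (-1 + (1/2)*(-7)**2 + (3/2)*(-7)) = -89 + (-1 + (1/2)*49 - 21/2) = -89 + (-1 + 49/2 - 21/2) = -89 + 13 = -76)
1/(S(-268, -4*k(-2, -5)*2) + l(-28, 177)) = 1/((-268 - 4*(-1)*2) - 76) = 1/((-268 + 4*2) - 76) = 1/((-268 + 8) - 76) = 1/(-260 - 76) = 1/(-336) = -1/336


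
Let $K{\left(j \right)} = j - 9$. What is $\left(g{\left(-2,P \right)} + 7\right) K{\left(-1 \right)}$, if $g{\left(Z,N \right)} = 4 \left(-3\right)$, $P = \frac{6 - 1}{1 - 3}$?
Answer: $50$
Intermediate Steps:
$P = - \frac{5}{2}$ ($P = \frac{5}{-2} = 5 \left(- \frac{1}{2}\right) = - \frac{5}{2} \approx -2.5$)
$g{\left(Z,N \right)} = -12$
$K{\left(j \right)} = -9 + j$ ($K{\left(j \right)} = j - 9 = -9 + j$)
$\left(g{\left(-2,P \right)} + 7\right) K{\left(-1 \right)} = \left(-12 + 7\right) \left(-9 - 1\right) = \left(-5\right) \left(-10\right) = 50$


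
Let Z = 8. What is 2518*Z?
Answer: 20144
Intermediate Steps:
2518*Z = 2518*8 = 20144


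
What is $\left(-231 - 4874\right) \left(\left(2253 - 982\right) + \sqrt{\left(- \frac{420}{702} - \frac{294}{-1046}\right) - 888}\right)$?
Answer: $-6488455 - \frac{5105 i \sqrt{369573372181}}{20397} \approx -6.4885 \cdot 10^{6} - 1.5215 \cdot 10^{5} i$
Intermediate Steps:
$\left(-231 - 4874\right) \left(\left(2253 - 982\right) + \sqrt{\left(- \frac{420}{702} - \frac{294}{-1046}\right) - 888}\right) = - 5105 \left(\left(2253 - 982\right) + \sqrt{\left(\left(-420\right) \frac{1}{702} - - \frac{147}{523}\right) - 888}\right) = - 5105 \left(1271 + \sqrt{\left(- \frac{70}{117} + \frac{147}{523}\right) - 888}\right) = - 5105 \left(1271 + \sqrt{- \frac{19411}{61191} - 888}\right) = - 5105 \left(1271 + \sqrt{- \frac{54357019}{61191}}\right) = - 5105 \left(1271 + \frac{i \sqrt{369573372181}}{20397}\right) = -6488455 - \frac{5105 i \sqrt{369573372181}}{20397}$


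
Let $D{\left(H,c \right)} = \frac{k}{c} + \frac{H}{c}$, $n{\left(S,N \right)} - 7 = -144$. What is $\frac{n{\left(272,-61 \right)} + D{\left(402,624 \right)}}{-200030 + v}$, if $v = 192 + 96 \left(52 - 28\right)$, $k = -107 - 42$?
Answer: $\frac{85235}{123261216} \approx 0.0006915$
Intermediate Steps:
$n{\left(S,N \right)} = -137$ ($n{\left(S,N \right)} = 7 - 144 = -137$)
$k = -149$ ($k = -107 - 42 = -149$)
$D{\left(H,c \right)} = - \frac{149}{c} + \frac{H}{c}$
$v = 2496$ ($v = 192 + 96 \cdot 24 = 192 + 2304 = 2496$)
$\frac{n{\left(272,-61 \right)} + D{\left(402,624 \right)}}{-200030 + v} = \frac{-137 + \frac{-149 + 402}{624}}{-200030 + 2496} = \frac{-137 + \frac{1}{624} \cdot 253}{-197534} = \left(-137 + \frac{253}{624}\right) \left(- \frac{1}{197534}\right) = \left(- \frac{85235}{624}\right) \left(- \frac{1}{197534}\right) = \frac{85235}{123261216}$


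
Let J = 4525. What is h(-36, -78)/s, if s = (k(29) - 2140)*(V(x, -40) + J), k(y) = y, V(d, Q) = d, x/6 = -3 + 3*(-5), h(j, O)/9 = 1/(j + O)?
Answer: 3/354322906 ≈ 8.4669e-9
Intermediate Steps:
h(j, O) = 9/(O + j) (h(j, O) = 9/(j + O) = 9/(O + j))
x = -108 (x = 6*(-3 + 3*(-5)) = 6*(-3 - 15) = 6*(-18) = -108)
s = -9324287 (s = (29 - 2140)*(-108 + 4525) = -2111*4417 = -9324287)
h(-36, -78)/s = (9/(-78 - 36))/(-9324287) = (9/(-114))*(-1/9324287) = (9*(-1/114))*(-1/9324287) = -3/38*(-1/9324287) = 3/354322906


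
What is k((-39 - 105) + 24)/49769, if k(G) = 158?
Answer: 158/49769 ≈ 0.0031747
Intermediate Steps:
k((-39 - 105) + 24)/49769 = 158/49769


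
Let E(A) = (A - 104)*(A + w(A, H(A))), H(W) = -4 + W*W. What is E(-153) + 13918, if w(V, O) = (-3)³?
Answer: 60178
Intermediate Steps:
H(W) = -4 + W²
w(V, O) = -27
E(A) = (-104 + A)*(-27 + A) (E(A) = (A - 104)*(A - 27) = (-104 + A)*(-27 + A))
E(-153) + 13918 = (2808 + (-153)² - 131*(-153)) + 13918 = (2808 + 23409 + 20043) + 13918 = 46260 + 13918 = 60178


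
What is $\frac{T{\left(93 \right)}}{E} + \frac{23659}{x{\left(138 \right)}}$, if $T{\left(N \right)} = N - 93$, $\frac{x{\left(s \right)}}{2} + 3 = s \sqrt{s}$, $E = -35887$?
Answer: $\frac{23659}{1752042} + \frac{544157 \sqrt{138}}{876021} \approx 7.3106$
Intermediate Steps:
$x{\left(s \right)} = -6 + 2 s^{\frac{3}{2}}$ ($x{\left(s \right)} = -6 + 2 s \sqrt{s} = -6 + 2 s^{\frac{3}{2}}$)
$T{\left(N \right)} = -93 + N$
$\frac{T{\left(93 \right)}}{E} + \frac{23659}{x{\left(138 \right)}} = \frac{-93 + 93}{-35887} + \frac{23659}{-6 + 2 \cdot 138^{\frac{3}{2}}} = 0 \left(- \frac{1}{35887}\right) + \frac{23659}{-6 + 2 \cdot 138 \sqrt{138}} = 0 + \frac{23659}{-6 + 276 \sqrt{138}} = \frac{23659}{-6 + 276 \sqrt{138}}$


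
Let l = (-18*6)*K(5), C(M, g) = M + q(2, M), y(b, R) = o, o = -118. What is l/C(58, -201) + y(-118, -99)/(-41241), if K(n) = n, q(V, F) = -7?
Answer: -125786/11883 ≈ -10.585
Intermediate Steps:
y(b, R) = -118
C(M, g) = -7 + M (C(M, g) = M - 7 = -7 + M)
l = -540 (l = -18*6*5 = -108*5 = -540)
l/C(58, -201) + y(-118, -99)/(-41241) = -540/(-7 + 58) - 118/(-41241) = -540/51 - 118*(-1/41241) = -540*1/51 + 2/699 = -180/17 + 2/699 = -125786/11883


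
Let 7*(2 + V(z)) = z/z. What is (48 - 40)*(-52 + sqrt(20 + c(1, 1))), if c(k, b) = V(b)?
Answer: -416 + 8*sqrt(889)/7 ≈ -381.92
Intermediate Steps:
V(z) = -13/7 (V(z) = -2 + (z/z)/7 = -2 + (1/7)*1 = -2 + 1/7 = -13/7)
c(k, b) = -13/7
(48 - 40)*(-52 + sqrt(20 + c(1, 1))) = (48 - 40)*(-52 + sqrt(20 - 13/7)) = 8*(-52 + sqrt(127/7)) = 8*(-52 + sqrt(889)/7) = -416 + 8*sqrt(889)/7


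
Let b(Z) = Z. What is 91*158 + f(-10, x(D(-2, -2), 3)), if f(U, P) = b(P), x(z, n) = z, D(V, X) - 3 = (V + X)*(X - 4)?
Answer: 14405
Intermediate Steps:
D(V, X) = 3 + (-4 + X)*(V + X) (D(V, X) = 3 + (V + X)*(X - 4) = 3 + (V + X)*(-4 + X) = 3 + (-4 + X)*(V + X))
f(U, P) = P
91*158 + f(-10, x(D(-2, -2), 3)) = 91*158 + (3 + (-2)² - 4*(-2) - 4*(-2) - 2*(-2)) = 14378 + (3 + 4 + 8 + 8 + 4) = 14378 + 27 = 14405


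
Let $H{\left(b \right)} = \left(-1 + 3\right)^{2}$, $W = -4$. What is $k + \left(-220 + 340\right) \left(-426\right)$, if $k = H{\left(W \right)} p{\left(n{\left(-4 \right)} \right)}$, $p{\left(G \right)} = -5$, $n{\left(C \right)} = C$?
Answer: $-51140$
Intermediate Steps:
$H{\left(b \right)} = 4$ ($H{\left(b \right)} = 2^{2} = 4$)
$k = -20$ ($k = 4 \left(-5\right) = -20$)
$k + \left(-220 + 340\right) \left(-426\right) = -20 + \left(-220 + 340\right) \left(-426\right) = -20 + 120 \left(-426\right) = -20 - 51120 = -51140$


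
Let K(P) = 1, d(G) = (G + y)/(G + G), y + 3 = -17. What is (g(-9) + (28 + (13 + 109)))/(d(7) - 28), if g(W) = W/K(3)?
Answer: -658/135 ≈ -4.8741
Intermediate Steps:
y = -20 (y = -3 - 17 = -20)
d(G) = (-20 + G)/(2*G) (d(G) = (G - 20)/(G + G) = (-20 + G)/((2*G)) = (-20 + G)*(1/(2*G)) = (-20 + G)/(2*G))
g(W) = W (g(W) = W/1 = W*1 = W)
(g(-9) + (28 + (13 + 109)))/(d(7) - 28) = (-9 + (28 + (13 + 109)))/((1/2)*(-20 + 7)/7 - 28) = (-9 + (28 + 122))/((1/2)*(1/7)*(-13) - 28) = (-9 + 150)/(-13/14 - 28) = 141/(-405/14) = 141*(-14/405) = -658/135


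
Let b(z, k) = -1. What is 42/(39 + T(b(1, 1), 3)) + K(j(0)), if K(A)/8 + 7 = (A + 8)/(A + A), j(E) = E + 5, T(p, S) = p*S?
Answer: -1333/30 ≈ -44.433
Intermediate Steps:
T(p, S) = S*p
j(E) = 5 + E
K(A) = -56 + 4*(8 + A)/A (K(A) = -56 + 8*((A + 8)/(A + A)) = -56 + 8*((8 + A)/((2*A))) = -56 + 8*((8 + A)*(1/(2*A))) = -56 + 8*((8 + A)/(2*A)) = -56 + 4*(8 + A)/A)
42/(39 + T(b(1, 1), 3)) + K(j(0)) = 42/(39 + 3*(-1)) + (-52 + 32/(5 + 0)) = 42/(39 - 3) + (-52 + 32/5) = 42/36 + (-52 + 32*(⅕)) = 42*(1/36) + (-52 + 32/5) = 7/6 - 228/5 = -1333/30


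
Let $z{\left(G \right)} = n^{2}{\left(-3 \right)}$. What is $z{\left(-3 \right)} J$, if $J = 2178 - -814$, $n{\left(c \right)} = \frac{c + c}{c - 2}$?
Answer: $\frac{107712}{25} \approx 4308.5$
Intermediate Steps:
$n{\left(c \right)} = \frac{2 c}{-2 + c}$
$J = 2992$ ($J = 2178 + 814 = 2992$)
$z{\left(G \right)} = \frac{36}{25}$ ($z{\left(G \right)} = \left(2 \left(-3\right) \frac{1}{-2 - 3}\right)^{2} = \left(2 \left(-3\right) \frac{1}{-5}\right)^{2} = \left(2 \left(-3\right) \left(- \frac{1}{5}\right)\right)^{2} = \left(\frac{6}{5}\right)^{2} = \frac{36}{25}$)
$z{\left(-3 \right)} J = \frac{36}{25} \cdot 2992 = \frac{107712}{25}$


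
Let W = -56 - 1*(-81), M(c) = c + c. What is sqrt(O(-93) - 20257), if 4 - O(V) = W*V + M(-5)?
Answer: 17*I*sqrt(62) ≈ 133.86*I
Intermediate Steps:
M(c) = 2*c
W = 25 (W = -56 + 81 = 25)
O(V) = 14 - 25*V (O(V) = 4 - (25*V + 2*(-5)) = 4 - (25*V - 10) = 4 - (-10 + 25*V) = 4 + (10 - 25*V) = 14 - 25*V)
sqrt(O(-93) - 20257) = sqrt((14 - 25*(-93)) - 20257) = sqrt((14 + 2325) - 20257) = sqrt(2339 - 20257) = sqrt(-17918) = 17*I*sqrt(62)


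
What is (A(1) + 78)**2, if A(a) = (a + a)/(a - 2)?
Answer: 5776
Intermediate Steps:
A(a) = 2*a/(-2 + a) (A(a) = (2*a)/(-2 + a) = 2*a/(-2 + a))
(A(1) + 78)**2 = (2*1/(-2 + 1) + 78)**2 = (2*1/(-1) + 78)**2 = (2*1*(-1) + 78)**2 = (-2 + 78)**2 = 76**2 = 5776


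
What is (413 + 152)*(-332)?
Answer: -187580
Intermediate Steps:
(413 + 152)*(-332) = 565*(-332) = -187580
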